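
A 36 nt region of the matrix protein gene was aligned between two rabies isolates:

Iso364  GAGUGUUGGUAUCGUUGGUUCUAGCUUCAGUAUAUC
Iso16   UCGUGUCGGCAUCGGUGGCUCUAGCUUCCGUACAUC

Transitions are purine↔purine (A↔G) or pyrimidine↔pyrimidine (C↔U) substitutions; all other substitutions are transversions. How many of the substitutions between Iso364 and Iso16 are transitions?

4

The sequences differ at positions 1 (G/U, transversion), 2 (A/C, transversion), 7 (U/C, transition), 10 (U/C, transition), 15 (U/G, transversion), 19 (U/C, transition), 29 (A/C, transversion), 33 (U/C, transition).
Of the 8 differences, 4 transitions and 4 transversions, so the answer is 4.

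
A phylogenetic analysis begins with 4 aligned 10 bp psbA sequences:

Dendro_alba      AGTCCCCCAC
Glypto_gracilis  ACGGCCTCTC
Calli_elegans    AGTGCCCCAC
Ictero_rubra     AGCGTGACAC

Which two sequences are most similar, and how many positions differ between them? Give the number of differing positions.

Pairwise Hamming distances:
  Dendro_alba vs Glypto_gracilis: 5
  Dendro_alba vs Calli_elegans: 1
  Dendro_alba vs Ictero_rubra: 5
  Glypto_gracilis vs Calli_elegans: 4
  Glypto_gracilis vs Ictero_rubra: 6
  Calli_elegans vs Ictero_rubra: 4
The smallest is 1, between Dendro_alba and Calli_elegans.

1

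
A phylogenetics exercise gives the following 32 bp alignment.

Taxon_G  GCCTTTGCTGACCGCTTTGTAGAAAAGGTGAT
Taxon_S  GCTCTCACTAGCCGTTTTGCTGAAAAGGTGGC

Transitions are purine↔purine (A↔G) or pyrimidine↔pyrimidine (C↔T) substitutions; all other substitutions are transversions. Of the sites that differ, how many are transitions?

10

Differing sites — 3:C/T (Ti); 4:T/C (Ti); 6:T/C (Ti); 7:G/A (Ti); 10:G/A (Ti); 11:A/G (Ti); 15:C/T (Ti); 20:T/C (Ti); 21:A/T (Tv); 31:A/G (Ti); 32:T/C (Ti).
Of the 11 differences, 10 transitions and 1 transversion, so the answer is 10.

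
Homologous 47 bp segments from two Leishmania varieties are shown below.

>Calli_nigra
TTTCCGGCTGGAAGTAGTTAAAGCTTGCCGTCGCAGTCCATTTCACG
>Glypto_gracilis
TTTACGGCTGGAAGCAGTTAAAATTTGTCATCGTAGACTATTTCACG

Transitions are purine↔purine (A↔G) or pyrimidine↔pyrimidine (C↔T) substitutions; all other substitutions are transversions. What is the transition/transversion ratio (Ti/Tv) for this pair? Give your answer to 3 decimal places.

3.500

Mismatches occur at site 4 (C→A, transversion), site 15 (T→C, transition), site 23 (G→A, transition), site 24 (C→T, transition), site 28 (C→T, transition), site 30 (G→A, transition), site 34 (C→T, transition), site 37 (T→A, transversion), site 39 (C→T, transition).
Of the 9 differences, 7 transitions and 2 transversions, so Ti/Tv = 7/2 = 3.500.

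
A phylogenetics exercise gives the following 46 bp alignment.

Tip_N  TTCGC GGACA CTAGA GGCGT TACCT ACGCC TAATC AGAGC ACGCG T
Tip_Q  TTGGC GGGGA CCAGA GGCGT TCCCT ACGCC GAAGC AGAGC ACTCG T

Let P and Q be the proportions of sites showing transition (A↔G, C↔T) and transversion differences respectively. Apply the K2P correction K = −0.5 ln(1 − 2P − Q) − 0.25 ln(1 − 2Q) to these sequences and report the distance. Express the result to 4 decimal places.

0.1981

The sequences differ at positions 3 (C/G, transversion), 8 (A/G, transition), 9 (C/G, transversion), 12 (T/C, transition), 22 (A/C, transversion), 31 (T/G, transversion), 34 (T/G, transversion), 43 (G/T, transversion).
Of the 8 differences, 2 transitions and 6 transversions over 46 sites: P = 2/46 = 0.043478, Q = 6/46 = 0.130435.
d = −0.5·ln(0.782609) − 0.25·ln(0.739130) = −0.5·(-0.245122) − 0.25·(-0.302281) = 0.1981.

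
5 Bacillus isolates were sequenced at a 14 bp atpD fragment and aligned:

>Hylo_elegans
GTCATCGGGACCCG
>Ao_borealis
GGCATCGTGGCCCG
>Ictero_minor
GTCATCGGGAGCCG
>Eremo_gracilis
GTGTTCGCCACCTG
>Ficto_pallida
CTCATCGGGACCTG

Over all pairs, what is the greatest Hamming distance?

Pairwise Hamming distances:
  Hylo_elegans vs Ao_borealis: 3
  Hylo_elegans vs Ictero_minor: 1
  Hylo_elegans vs Eremo_gracilis: 5
  Hylo_elegans vs Ficto_pallida: 2
  Ao_borealis vs Ictero_minor: 4
  Ao_borealis vs Eremo_gracilis: 7
  Ao_borealis vs Ficto_pallida: 5
  Ictero_minor vs Eremo_gracilis: 6
  Ictero_minor vs Ficto_pallida: 3
  Eremo_gracilis vs Ficto_pallida: 5
The largest is 7, between Ao_borealis and Eremo_gracilis.

7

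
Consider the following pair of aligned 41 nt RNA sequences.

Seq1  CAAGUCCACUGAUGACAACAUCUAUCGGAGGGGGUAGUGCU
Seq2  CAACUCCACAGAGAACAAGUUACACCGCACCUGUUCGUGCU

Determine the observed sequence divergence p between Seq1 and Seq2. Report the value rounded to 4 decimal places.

0.3659

The sequences differ at positions 4 (G/C), 10 (U/A), 13 (U/G), 14 (G/A), 19 (C/G), 20 (A/U), 22 (C/A), 23 (U/C), 25 (U/C), 28 (G/C), 30 (G/C), 31 (G/C), 32 (G/U), 34 (G/U), 36 (A/C).
There are 15 differences over 41 sites, so p = 15/41 = 0.3659.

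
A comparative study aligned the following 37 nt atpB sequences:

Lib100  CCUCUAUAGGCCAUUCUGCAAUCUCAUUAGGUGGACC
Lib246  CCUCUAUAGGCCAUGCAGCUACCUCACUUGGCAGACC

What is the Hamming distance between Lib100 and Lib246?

The sequences differ at positions 15 (U/G), 17 (U/A), 20 (A/U), 22 (U/C), 27 (U/C), 29 (A/U), 32 (U/C), 33 (G/A).
That gives 8 mismatches out of 37 aligned sites, so the Hamming distance is 8.

8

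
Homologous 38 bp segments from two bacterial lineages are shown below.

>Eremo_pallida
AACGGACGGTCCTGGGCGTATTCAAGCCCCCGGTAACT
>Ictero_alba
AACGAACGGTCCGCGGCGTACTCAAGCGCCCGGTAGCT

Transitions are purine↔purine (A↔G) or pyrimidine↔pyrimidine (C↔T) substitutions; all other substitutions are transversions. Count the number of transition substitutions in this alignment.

Mismatches occur at site 5 (G/A, transition), site 13 (T/G, transversion), site 14 (G/C, transversion), site 21 (T/C, transition), site 28 (C/G, transversion), site 36 (A/G, transition).
Of the 6 differences, 3 transitions and 3 transversions, so the answer is 3.

3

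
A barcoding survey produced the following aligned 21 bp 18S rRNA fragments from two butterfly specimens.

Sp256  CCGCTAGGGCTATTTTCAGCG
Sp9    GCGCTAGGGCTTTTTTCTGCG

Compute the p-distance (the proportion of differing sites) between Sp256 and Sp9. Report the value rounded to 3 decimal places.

Differing sites — 1:C/G; 12:A/T; 18:A/T.
There are 3 differences over 21 sites, so p = 3/21 = 0.143.

0.143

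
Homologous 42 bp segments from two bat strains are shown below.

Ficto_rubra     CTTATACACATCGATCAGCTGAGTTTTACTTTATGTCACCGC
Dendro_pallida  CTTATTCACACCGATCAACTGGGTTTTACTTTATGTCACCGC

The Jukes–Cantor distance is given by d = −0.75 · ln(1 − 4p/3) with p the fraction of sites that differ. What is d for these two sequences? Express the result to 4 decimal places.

0.1019

The sequences differ at positions 6 (A/T), 11 (T/C), 18 (G/A), 22 (A/G).
p = 4/42 = 0.095238.
d = −0.75 · ln(1 − (4/3)·0.095238) = −0.75 · ln(0.873016) = −0.75 · (-0.135801) = 0.1019.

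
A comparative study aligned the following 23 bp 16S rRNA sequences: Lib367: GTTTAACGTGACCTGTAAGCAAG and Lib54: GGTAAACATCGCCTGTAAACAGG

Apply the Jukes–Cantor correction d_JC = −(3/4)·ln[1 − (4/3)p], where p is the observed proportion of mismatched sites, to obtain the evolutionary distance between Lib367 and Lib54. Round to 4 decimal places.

0.3904

Differing sites — 2:T/G; 4:T/A; 8:G/A; 10:G/C; 11:A/G; 19:G/A; 22:A/G.
p = 7/23 = 0.304348.
d = −0.75 · ln(1 − (4/3)·0.304348) = −0.75 · ln(0.594203) = −0.75 · (-0.520534) = 0.3904.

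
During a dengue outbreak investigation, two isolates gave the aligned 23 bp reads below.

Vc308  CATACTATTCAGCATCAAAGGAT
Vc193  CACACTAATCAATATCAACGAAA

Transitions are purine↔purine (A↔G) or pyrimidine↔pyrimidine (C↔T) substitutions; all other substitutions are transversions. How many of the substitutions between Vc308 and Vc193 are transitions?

Differing sites — 3:T/C (Ti); 8:T/A (Tv); 12:G/A (Ti); 13:C/T (Ti); 19:A/C (Tv); 21:G/A (Ti); 23:T/A (Tv).
Of the 7 differences, 4 transitions and 3 transversions, so the answer is 4.

4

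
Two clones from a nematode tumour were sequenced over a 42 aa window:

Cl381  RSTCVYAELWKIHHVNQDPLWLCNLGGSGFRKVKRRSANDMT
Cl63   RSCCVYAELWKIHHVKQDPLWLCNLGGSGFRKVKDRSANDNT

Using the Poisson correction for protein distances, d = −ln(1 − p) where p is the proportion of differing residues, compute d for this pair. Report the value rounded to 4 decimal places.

Differing sites — 3:T/C; 16:N/K; 35:R/D; 41:M/N.
p = 4/42 = 0.095238.
d = −ln(1 − 0.095238) = −ln(0.904762) = 0.1001.

0.1001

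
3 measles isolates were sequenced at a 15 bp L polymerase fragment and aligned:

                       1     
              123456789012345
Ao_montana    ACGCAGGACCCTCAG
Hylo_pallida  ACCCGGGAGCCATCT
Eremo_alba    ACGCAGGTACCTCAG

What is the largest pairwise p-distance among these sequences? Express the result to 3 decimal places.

Pairwise Hamming distances:
  Ao_montana vs Hylo_pallida: 7
  Ao_montana vs Eremo_alba: 2
  Hylo_pallida vs Eremo_alba: 8
The largest is 8 mismatches, between Hylo_pallida and Eremo_alba; p = 8/15 = 0.533.

0.533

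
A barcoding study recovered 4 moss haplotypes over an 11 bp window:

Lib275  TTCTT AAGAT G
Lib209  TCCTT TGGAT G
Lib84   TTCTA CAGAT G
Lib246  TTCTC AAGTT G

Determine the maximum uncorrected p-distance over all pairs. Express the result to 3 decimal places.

0.455

Pairwise Hamming distances:
  Lib275 vs Lib209: 3
  Lib275 vs Lib84: 2
  Lib275 vs Lib246: 2
  Lib209 vs Lib84: 4
  Lib209 vs Lib246: 5
  Lib84 vs Lib246: 3
The largest is 5 mismatches, between Lib209 and Lib246; p = 5/11 = 0.455.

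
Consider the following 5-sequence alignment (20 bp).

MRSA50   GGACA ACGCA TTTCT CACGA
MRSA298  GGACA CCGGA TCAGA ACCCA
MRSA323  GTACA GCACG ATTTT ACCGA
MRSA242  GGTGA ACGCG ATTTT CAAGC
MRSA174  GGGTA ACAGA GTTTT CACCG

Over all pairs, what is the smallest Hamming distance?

Pairwise Hamming distances:
  MRSA50 vs MRSA298: 9
  MRSA50 vs MRSA323: 8
  MRSA50 vs MRSA242: 7
  MRSA50 vs MRSA174: 8
  MRSA298 vs MRSA323: 11
  MRSA298 vs MRSA242: 15
  MRSA298 vs MRSA174: 12
  MRSA323 vs MRSA242: 9
  MRSA323 vs MRSA174: 11
  MRSA242 vs MRSA174: 9
The smallest is 7, between MRSA50 and MRSA242.

7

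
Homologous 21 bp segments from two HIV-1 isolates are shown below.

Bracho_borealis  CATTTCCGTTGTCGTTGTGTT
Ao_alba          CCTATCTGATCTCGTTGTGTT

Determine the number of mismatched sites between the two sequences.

Differing sites — 2:A/C; 4:T/A; 7:C/T; 9:T/A; 11:G/C.
That gives 5 mismatches out of 21 aligned sites, so the Hamming distance is 5.

5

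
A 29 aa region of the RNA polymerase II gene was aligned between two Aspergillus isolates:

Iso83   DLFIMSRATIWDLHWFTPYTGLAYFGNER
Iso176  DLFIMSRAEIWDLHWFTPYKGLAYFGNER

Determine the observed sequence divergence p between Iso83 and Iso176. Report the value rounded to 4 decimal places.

Differing sites — 9:T/E; 20:T/K.
There are 2 differences over 29 sites, so p = 2/29 = 0.0690.

0.0690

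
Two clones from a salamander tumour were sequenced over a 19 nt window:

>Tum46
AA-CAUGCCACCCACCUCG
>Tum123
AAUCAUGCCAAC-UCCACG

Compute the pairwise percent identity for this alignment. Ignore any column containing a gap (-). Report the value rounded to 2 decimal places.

Excluding the 2 gap columns leaves 17 comparable sites.
Differing sites — 11:C/A; 14:A/U; 17:U/A.
14 of the 17 comparable sites match, so the percent identity is 14/17 × 100 = 82.35%.

82.35%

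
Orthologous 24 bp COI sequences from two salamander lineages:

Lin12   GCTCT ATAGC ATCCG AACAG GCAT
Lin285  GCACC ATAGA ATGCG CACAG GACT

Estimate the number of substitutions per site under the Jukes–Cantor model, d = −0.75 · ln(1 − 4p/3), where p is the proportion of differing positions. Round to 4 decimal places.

Differing sites — 3:T/A; 5:T/C; 10:C/A; 13:C/G; 16:A/C; 22:C/A; 23:A/C.
p = 7/24 = 0.291667.
d = −0.75 · ln(1 − (4/3)·0.291667) = −0.75 · ln(0.611111) = −0.75 · (-0.492477) = 0.3694.

0.3694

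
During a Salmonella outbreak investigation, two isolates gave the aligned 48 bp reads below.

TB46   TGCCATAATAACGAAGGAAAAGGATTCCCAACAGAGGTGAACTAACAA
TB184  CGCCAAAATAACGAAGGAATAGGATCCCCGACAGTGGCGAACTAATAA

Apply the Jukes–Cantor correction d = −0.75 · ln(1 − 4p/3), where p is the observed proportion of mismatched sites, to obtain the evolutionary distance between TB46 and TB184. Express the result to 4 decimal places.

0.1885

The sequences differ at positions 1 (T/C), 6 (T/A), 20 (A/T), 26 (T/C), 30 (A/G), 35 (A/T), 38 (T/C), 46 (C/T).
p = 8/48 = 0.166667.
d = −0.75 · ln(1 − (4/3)·0.166667) = −0.75 · ln(0.777777) = −0.75 · (-0.251315) = 0.1885.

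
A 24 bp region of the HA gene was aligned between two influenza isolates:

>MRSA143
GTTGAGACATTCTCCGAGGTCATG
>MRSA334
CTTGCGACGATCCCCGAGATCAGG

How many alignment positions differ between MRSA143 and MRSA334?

Mismatches occur at site 1 (G↔C), site 5 (A↔C), site 9 (A↔G), site 10 (T↔A), site 13 (T↔C), site 19 (G↔A), site 23 (T↔G).
That gives 7 mismatches out of 24 aligned sites, so the Hamming distance is 7.

7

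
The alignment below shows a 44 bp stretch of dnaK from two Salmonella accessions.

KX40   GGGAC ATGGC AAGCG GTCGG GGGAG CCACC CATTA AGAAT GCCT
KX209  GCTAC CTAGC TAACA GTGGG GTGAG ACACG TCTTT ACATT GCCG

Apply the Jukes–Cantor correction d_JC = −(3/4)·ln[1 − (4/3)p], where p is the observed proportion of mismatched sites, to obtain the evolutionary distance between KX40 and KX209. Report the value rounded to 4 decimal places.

The sequences differ at positions 2 (G/C), 3 (G/T), 6 (A/C), 8 (G/A), 11 (A/T), 13 (G/A), 15 (G/A), 18 (C/G), 22 (G/T), 26 (C/A), 30 (C/G), 31 (C/T), 32 (A/C), 35 (A/T), 37 (G/C), 39 (A/T), 44 (T/G).
p = 17/44 = 0.386364.
d = −0.75 · ln(1 − (4/3)·0.386364) = −0.75 · ln(0.484848) = −0.75 · (-0.723920) = 0.5429.

0.5429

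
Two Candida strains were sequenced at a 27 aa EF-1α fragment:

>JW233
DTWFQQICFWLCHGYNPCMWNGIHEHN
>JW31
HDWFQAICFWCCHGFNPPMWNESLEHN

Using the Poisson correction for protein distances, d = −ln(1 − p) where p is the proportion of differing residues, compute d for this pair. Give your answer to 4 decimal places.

0.4055

Mismatches occur at site 1 (D/H), site 2 (T/D), site 6 (Q/A), site 11 (L/C), site 15 (Y/F), site 18 (C/P), site 22 (G/E), site 23 (I/S), site 24 (H/L).
p = 9/27 = 0.333333.
d = −ln(1 − 0.333333) = −ln(0.666667) = 0.4055.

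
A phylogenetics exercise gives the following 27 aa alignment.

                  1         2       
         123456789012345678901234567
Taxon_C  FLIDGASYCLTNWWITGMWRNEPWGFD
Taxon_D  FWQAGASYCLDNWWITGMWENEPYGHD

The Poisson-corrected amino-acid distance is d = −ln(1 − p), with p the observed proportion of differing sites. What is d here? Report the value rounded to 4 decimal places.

The sequences differ at positions 2 (L/W), 3 (I/Q), 4 (D/A), 11 (T/D), 20 (R/E), 24 (W/Y), 26 (F/H).
p = 7/27 = 0.259259.
d = −ln(1 − 0.259259) = −ln(0.740741) = 0.3001.

0.3001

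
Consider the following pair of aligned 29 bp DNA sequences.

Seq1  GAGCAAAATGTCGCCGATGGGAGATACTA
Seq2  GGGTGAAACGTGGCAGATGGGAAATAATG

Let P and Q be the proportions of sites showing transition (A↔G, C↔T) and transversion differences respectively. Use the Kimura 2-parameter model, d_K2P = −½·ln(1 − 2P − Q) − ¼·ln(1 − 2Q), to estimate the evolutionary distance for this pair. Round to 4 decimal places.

The sequences differ at positions 2 (A/G, transition), 4 (C/T, transition), 5 (A/G, transition), 9 (T/C, transition), 12 (C/G, transversion), 15 (C/A, transversion), 23 (G/A, transition), 27 (C/A, transversion), 29 (A/G, transition).
Of the 9 differences, 6 transitions and 3 transversions over 29 sites: P = 6/29 = 0.206897, Q = 3/29 = 0.103448.
d = −0.5·ln(0.482758) − 0.25·ln(0.793104) = −0.5·(-0.728240) − 0.25·(-0.231801) = 0.4221.

0.4221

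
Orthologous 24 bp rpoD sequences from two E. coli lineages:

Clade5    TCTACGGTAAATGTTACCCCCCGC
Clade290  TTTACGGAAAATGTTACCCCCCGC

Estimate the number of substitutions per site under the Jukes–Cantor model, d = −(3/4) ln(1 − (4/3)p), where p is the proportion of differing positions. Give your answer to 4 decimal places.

Differing sites — 2:C/T; 8:T/A.
p = 2/24 = 0.083333.
d = −0.75 · ln(1 − (4/3)·0.083333) = −0.75 · ln(0.888889) = −0.75 · (-0.117783) = 0.0883.

0.0883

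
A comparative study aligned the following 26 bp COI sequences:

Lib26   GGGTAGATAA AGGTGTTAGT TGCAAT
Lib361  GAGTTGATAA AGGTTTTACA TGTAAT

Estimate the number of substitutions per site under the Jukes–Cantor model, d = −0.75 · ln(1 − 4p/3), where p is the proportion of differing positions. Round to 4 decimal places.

Mismatches occur at site 2 (G→A), site 5 (A→T), site 15 (G→T), site 19 (G→C), site 20 (T→A), site 23 (C→T).
p = 6/26 = 0.230769.
d = −0.75 · ln(1 − (4/3)·0.230769) = −0.75 · ln(0.692308) = −0.75 · (-0.367724) = 0.2758.

0.2758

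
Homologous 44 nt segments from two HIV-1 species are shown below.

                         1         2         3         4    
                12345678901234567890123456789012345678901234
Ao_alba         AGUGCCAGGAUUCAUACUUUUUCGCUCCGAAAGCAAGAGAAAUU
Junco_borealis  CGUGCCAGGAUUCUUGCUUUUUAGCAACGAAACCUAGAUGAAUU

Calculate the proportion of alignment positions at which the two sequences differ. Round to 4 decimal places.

Differing sites — 1:A/C; 14:A/U; 16:A/G; 23:C/A; 26:U/A; 27:C/A; 33:G/C; 35:A/U; 39:G/U; 40:A/G.
There are 10 differences over 44 sites, so p = 10/44 = 0.2273.

0.2273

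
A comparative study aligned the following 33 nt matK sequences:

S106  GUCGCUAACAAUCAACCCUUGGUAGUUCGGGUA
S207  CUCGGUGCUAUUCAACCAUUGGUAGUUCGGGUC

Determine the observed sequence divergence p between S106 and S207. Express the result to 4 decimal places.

Mismatches occur at site 1 (G↔C), site 5 (C↔G), site 7 (A↔G), site 8 (A↔C), site 9 (C↔U), site 11 (A↔U), site 18 (C↔A), site 33 (A↔C).
There are 8 differences over 33 sites, so p = 8/33 = 0.2424.

0.2424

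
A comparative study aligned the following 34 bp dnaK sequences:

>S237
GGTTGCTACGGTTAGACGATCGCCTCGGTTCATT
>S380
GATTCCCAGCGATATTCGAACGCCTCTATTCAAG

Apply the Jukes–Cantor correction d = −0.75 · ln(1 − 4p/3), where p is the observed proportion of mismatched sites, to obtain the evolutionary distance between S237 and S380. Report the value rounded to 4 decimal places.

The sequences differ at positions 2 (G/A), 5 (G/C), 7 (T/C), 9 (C/G), 10 (G/C), 12 (T/A), 15 (G/T), 16 (A/T), 20 (T/A), 27 (G/T), 28 (G/A), 33 (T/A), 34 (T/G).
p = 13/34 = 0.382353.
d = −0.75 · ln(1 − (4/3)·0.382353) = −0.75 · ln(0.490196) = −0.75 · (-0.712950) = 0.5347.

0.5347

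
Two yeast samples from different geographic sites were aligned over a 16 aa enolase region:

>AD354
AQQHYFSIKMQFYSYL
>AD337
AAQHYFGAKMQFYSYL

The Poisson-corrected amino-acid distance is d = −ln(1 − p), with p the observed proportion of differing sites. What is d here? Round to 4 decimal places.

The sequences differ at positions 2 (Q/A), 7 (S/G), 8 (I/A).
p = 3/16 = 0.187500.
d = −ln(1 − 0.187500) = −ln(0.812500) = 0.2076.

0.2076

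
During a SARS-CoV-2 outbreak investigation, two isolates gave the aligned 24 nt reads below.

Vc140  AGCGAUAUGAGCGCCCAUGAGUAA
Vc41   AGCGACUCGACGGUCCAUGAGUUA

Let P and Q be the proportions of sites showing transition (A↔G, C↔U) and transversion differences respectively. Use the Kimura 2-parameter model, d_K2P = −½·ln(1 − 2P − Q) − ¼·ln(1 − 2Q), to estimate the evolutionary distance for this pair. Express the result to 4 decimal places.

0.3709

The sequences differ at positions 6 (U/C, transition), 7 (A/U, transversion), 8 (U/C, transition), 11 (G/C, transversion), 12 (C/G, transversion), 14 (C/U, transition), 23 (A/U, transversion).
Of the 7 differences, 3 transitions and 4 transversions over 24 sites: P = 3/24 = 0.125000, Q = 4/24 = 0.166667.
d = −0.5·ln(0.583333) − 0.25·ln(0.666666) = −0.5·(-0.538997) − 0.25·(-0.405466) = 0.3709.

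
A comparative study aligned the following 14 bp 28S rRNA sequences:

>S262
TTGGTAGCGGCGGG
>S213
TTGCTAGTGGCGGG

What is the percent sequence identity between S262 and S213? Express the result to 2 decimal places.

Mismatches occur at site 4 (G↔C), site 8 (C↔T).
12 of the 14 sites match, so the percent identity is 12/14 × 100 = 85.71%.

85.71%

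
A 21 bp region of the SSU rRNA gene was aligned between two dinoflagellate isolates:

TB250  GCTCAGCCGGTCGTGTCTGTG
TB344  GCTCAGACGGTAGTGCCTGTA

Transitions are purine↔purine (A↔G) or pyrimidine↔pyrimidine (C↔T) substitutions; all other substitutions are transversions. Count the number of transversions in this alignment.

2

Differing sites — 7:C/A (Tv); 12:C/A (Tv); 16:T/C (Ti); 21:G/A (Ti).
Of the 4 differences, 2 transitions and 2 transversions, so the answer is 2.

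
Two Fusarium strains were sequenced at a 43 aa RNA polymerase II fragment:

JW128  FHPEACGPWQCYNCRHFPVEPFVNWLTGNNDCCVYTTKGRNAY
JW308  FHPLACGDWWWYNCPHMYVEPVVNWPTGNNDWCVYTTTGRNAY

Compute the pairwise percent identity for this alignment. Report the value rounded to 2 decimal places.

The sequences differ at positions 4 (E/L), 8 (P/D), 10 (Q/W), 11 (C/W), 15 (R/P), 17 (F/M), 18 (P/Y), 22 (F/V), 26 (L/P), 32 (C/W), 38 (K/T).
32 of the 43 sites match, so the percent identity is 32/43 × 100 = 74.42%.

74.42%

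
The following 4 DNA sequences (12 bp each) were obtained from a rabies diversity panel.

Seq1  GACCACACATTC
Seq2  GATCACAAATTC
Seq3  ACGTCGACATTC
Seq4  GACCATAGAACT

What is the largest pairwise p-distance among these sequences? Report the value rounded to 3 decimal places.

Pairwise Hamming distances:
  Seq1 vs Seq2: 2
  Seq1 vs Seq3: 6
  Seq1 vs Seq4: 5
  Seq2 vs Seq3: 7
  Seq2 vs Seq4: 6
  Seq3 vs Seq4: 10
The largest is 10 mismatches, between Seq3 and Seq4; p = 10/12 = 0.833.

0.833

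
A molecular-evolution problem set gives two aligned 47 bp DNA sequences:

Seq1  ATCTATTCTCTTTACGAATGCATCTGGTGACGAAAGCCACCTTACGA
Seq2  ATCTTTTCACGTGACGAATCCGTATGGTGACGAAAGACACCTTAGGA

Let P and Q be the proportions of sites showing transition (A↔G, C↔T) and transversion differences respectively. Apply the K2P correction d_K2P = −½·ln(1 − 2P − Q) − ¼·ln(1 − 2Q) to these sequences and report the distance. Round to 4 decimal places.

Mismatches occur at site 5 (A↔T, transversion), site 9 (T↔A, transversion), site 11 (T↔G, transversion), site 13 (T↔G, transversion), site 20 (G↔C, transversion), site 22 (A↔G, transition), site 24 (C↔A, transversion), site 37 (C↔A, transversion), site 45 (C↔G, transversion).
Of the 9 differences, 1 transition and 8 transversions over 47 sites: P = 1/47 = 0.021277, Q = 8/47 = 0.170213.
d = −0.5·ln(0.787233) − 0.25·ln(0.659574) = −0.5·(-0.239231) − 0.25·(-0.416161) = 0.2237.

0.2237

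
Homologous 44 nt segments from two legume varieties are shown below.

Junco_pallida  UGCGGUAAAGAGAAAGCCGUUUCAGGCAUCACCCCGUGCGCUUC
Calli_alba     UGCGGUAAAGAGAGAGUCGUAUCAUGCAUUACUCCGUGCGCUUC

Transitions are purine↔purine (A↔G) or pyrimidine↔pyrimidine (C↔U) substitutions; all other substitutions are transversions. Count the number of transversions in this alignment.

The sequences differ at positions 14 (A/G, transition), 17 (C/U, transition), 21 (U/A, transversion), 25 (G/U, transversion), 30 (C/U, transition), 33 (C/U, transition).
Of the 6 differences, 4 transitions and 2 transversions, so the answer is 2.

2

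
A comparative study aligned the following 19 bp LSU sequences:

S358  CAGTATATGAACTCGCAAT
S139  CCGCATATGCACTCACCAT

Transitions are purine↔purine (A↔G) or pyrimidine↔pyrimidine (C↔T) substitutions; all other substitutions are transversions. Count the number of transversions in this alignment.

The sequences differ at positions 2 (A/C, transversion), 4 (T/C, transition), 10 (A/C, transversion), 15 (G/A, transition), 17 (A/C, transversion).
Of the 5 differences, 2 transitions and 3 transversions, so the answer is 3.

3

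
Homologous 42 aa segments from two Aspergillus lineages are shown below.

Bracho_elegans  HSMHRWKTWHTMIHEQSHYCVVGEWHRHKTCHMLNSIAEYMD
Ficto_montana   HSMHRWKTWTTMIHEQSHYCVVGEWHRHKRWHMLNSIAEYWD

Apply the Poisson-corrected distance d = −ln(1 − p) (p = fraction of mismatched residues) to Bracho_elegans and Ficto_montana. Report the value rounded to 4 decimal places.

The sequences differ at positions 10 (H/T), 30 (T/R), 31 (C/W), 41 (M/W).
p = 4/42 = 0.095238.
d = −ln(1 − 0.095238) = −ln(0.904762) = 0.1001.

0.1001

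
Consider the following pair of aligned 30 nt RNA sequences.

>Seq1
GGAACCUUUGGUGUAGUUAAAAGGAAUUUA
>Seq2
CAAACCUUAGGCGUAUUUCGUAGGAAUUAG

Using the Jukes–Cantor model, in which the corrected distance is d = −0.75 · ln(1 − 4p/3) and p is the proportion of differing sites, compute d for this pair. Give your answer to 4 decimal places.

0.4408

Mismatches occur at site 1 (G→C), site 2 (G→A), site 9 (U→A), site 12 (U→C), site 16 (G→U), site 19 (A→C), site 20 (A→G), site 21 (A→U), site 29 (U→A), site 30 (A→G).
p = 10/30 = 0.333333.
d = −0.75 · ln(1 − (4/3)·0.333333) = −0.75 · ln(0.555556) = −0.75 · (-0.587786) = 0.4408.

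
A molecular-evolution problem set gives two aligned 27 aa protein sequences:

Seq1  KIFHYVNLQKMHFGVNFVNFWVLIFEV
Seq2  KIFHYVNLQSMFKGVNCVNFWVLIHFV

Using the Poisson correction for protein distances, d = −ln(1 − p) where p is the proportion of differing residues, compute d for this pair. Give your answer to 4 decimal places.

0.2513

Mismatches occur at site 10 (K→S), site 12 (H→F), site 13 (F→K), site 17 (F→C), site 25 (F→H), site 26 (E→F).
p = 6/27 = 0.222222.
d = −ln(1 − 0.222222) = −ln(0.777778) = 0.2513.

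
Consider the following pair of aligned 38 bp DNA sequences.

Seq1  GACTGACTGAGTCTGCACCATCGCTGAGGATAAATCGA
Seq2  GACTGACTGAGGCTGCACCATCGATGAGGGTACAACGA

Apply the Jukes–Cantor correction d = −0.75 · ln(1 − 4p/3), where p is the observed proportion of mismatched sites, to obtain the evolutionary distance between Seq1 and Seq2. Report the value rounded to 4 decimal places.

The sequences differ at positions 12 (T/G), 24 (C/A), 30 (A/G), 33 (A/C), 35 (T/A).
p = 5/38 = 0.131579.
d = −0.75 · ln(1 − (4/3)·0.131579) = −0.75 · ln(0.824561) = −0.75 · (-0.192904) = 0.1447.

0.1447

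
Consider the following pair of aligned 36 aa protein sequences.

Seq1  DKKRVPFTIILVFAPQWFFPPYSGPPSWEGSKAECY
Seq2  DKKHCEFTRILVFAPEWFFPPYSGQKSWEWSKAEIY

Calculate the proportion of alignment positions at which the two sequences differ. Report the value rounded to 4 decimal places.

0.2500

Mismatches occur at site 4 (R→H), site 5 (V→C), site 6 (P→E), site 9 (I→R), site 16 (Q→E), site 25 (P→Q), site 26 (P→K), site 30 (G→W), site 35 (C→I).
There are 9 differences over 36 sites, so p = 9/36 = 0.2500.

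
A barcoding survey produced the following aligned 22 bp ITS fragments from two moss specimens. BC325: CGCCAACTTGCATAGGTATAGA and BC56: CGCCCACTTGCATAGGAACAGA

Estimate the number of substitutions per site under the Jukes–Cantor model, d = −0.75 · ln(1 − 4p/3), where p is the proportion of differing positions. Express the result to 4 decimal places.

0.1505

Differing sites — 5:A/C; 17:T/A; 19:T/C.
p = 3/22 = 0.136364.
d = −0.75 · ln(1 − (4/3)·0.136364) = −0.75 · ln(0.818181) = −0.75 · (-0.200672) = 0.1505.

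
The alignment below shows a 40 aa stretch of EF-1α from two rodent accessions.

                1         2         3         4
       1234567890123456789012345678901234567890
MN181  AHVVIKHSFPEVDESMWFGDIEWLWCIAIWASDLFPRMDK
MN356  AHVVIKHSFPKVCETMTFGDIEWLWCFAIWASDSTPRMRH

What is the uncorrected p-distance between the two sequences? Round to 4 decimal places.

0.2250

Mismatches occur at site 11 (E→K), site 13 (D→C), site 15 (S→T), site 17 (W→T), site 27 (I→F), site 34 (L→S), site 35 (F→T), site 39 (D→R), site 40 (K→H).
There are 9 differences over 40 sites, so p = 9/40 = 0.2250.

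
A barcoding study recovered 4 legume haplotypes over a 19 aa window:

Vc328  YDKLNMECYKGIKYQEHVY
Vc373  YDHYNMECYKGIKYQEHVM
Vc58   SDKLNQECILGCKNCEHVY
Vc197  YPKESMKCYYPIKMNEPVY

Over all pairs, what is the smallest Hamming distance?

3

Pairwise Hamming distances:
  Vc328 vs Vc373: 3
  Vc328 vs Vc58: 7
  Vc328 vs Vc197: 9
  Vc373 vs Vc58: 10
  Vc373 vs Vc197: 11
  Vc58 vs Vc197: 13
The smallest is 3, between Vc328 and Vc373.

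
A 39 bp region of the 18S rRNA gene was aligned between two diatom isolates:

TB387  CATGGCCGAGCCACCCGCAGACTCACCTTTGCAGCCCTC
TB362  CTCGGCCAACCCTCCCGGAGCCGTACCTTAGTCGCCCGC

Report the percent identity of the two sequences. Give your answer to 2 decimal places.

The sequences differ at positions 2 (A/T), 3 (T/C), 8 (G/A), 10 (G/C), 13 (A/T), 18 (C/G), 21 (A/C), 23 (T/G), 24 (C/T), 30 (T/A), 32 (C/T), 33 (A/C), 38 (T/G).
26 of the 39 sites match, so the percent identity is 26/39 × 100 = 66.67%.

66.67%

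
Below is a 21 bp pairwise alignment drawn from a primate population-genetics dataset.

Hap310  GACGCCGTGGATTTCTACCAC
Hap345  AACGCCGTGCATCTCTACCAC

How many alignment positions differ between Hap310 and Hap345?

3

Mismatches occur at site 1 (G/A), site 10 (G/C), site 13 (T/C).
That gives 3 mismatches out of 21 aligned sites, so the Hamming distance is 3.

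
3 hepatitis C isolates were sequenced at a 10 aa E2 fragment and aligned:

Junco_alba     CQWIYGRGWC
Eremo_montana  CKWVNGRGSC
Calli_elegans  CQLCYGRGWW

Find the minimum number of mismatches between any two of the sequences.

3

Pairwise Hamming distances:
  Junco_alba vs Eremo_montana: 4
  Junco_alba vs Calli_elegans: 3
  Eremo_montana vs Calli_elegans: 6
The smallest is 3, between Junco_alba and Calli_elegans.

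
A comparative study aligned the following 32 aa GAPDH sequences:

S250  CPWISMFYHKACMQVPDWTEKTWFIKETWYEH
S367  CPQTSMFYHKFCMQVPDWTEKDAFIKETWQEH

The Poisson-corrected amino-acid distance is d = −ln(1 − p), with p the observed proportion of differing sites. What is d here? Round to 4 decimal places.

The sequences differ at positions 3 (W/Q), 4 (I/T), 11 (A/F), 22 (T/D), 23 (W/A), 30 (Y/Q).
p = 6/32 = 0.187500.
d = −ln(1 − 0.187500) = −ln(0.812500) = 0.2076.

0.2076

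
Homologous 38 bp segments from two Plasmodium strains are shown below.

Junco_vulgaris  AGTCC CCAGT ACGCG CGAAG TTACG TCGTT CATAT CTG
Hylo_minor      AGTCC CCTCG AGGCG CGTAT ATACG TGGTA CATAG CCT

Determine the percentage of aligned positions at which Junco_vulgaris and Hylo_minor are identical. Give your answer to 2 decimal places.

68.42%

The sequences differ at positions 8 (A/T), 9 (G/C), 10 (T/G), 12 (C/G), 18 (A/T), 20 (G/T), 21 (T/A), 27 (C/G), 30 (T/A), 35 (T/G), 37 (T/C), 38 (G/T).
26 of the 38 sites match, so the percent identity is 26/38 × 100 = 68.42%.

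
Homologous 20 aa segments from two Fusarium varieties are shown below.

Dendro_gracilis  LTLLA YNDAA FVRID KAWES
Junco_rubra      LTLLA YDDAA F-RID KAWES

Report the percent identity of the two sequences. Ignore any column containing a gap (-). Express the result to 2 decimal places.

94.74%

Excluding the 1 gap column leaves 19 comparable sites.
The sequences differ at position 7 (N/D).
18 of the 19 comparable sites match, so the percent identity is 18/19 × 100 = 94.74%.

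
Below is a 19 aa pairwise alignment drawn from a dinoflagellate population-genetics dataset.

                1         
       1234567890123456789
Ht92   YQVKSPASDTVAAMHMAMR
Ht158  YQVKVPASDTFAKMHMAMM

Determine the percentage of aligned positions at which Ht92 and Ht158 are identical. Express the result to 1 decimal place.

Mismatches occur at site 5 (S→V), site 11 (V→F), site 13 (A→K), site 19 (R→M).
15 of the 19 sites match, so the percent identity is 15/19 × 100 = 78.9%.

78.9%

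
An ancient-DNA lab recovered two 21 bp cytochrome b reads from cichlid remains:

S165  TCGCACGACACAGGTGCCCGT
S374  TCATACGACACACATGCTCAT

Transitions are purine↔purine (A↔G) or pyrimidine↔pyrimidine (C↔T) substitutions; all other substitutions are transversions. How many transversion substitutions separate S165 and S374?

Differing sites — 3:G/A (Ti); 4:C/T (Ti); 13:G/C (Tv); 14:G/A (Ti); 18:C/T (Ti); 20:G/A (Ti).
Of the 6 differences, 5 transitions and 1 transversion, so the answer is 1.

1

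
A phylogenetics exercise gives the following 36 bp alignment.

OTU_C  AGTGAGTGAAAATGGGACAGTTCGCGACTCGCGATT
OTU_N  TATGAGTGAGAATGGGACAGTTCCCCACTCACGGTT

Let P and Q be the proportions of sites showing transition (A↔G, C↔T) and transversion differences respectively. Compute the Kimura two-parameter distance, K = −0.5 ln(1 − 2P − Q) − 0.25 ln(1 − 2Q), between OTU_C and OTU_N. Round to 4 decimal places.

0.2279

Mismatches occur at site 1 (A/T, transversion), site 2 (G/A, transition), site 10 (A/G, transition), site 24 (G/C, transversion), site 26 (G/C, transversion), site 31 (G/A, transition), site 34 (A/G, transition).
Of the 7 differences, 4 transitions and 3 transversions over 36 sites: P = 4/36 = 0.111111, Q = 3/36 = 0.083333.
d = −0.5·ln(0.694445) − 0.25·ln(0.833334) = −0.5·(-0.364642) − 0.25·(-0.182321) = 0.2279.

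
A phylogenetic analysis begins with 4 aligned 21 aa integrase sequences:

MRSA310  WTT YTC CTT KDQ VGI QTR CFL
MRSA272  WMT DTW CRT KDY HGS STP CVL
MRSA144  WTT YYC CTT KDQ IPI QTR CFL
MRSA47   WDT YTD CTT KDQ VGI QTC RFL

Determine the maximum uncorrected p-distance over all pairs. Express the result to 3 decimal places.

Pairwise Hamming distances:
  MRSA310 vs MRSA272: 10
  MRSA310 vs MRSA144: 3
  MRSA310 vs MRSA47: 4
  MRSA272 vs MRSA144: 12
  MRSA272 vs MRSA47: 11
  MRSA144 vs MRSA47: 7
The largest is 12 mismatches, between MRSA272 and MRSA144; p = 12/21 = 0.571.

0.571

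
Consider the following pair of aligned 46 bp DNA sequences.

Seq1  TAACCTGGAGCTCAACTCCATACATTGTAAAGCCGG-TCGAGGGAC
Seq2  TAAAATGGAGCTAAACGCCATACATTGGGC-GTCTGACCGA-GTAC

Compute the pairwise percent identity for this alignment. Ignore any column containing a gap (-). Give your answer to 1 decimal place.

74.4%

Excluding the 3 gap columns leaves 43 comparable sites.
The sequences differ at positions 4 (C/A), 5 (C/A), 13 (C/A), 17 (T/G), 28 (T/G), 29 (A/G), 30 (A/C), 33 (C/T), 35 (G/T), 38 (T/C), 44 (G/T).
32 of the 43 comparable sites match, so the percent identity is 32/43 × 100 = 74.4%.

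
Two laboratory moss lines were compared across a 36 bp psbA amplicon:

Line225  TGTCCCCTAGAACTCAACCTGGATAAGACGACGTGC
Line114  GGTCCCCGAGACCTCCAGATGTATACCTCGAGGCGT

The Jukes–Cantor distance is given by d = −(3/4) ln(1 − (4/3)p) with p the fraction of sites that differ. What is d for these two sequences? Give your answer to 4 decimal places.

0.4926

The sequences differ at positions 1 (T/G), 8 (T/G), 12 (A/C), 16 (A/C), 18 (C/G), 19 (C/A), 22 (G/T), 26 (A/C), 27 (G/C), 28 (A/T), 32 (C/G), 34 (T/C), 36 (C/T).
p = 13/36 = 0.361111.
d = −0.75 · ln(1 − (4/3)·0.361111) = −0.75 · ln(0.518519) = −0.75 · (-0.656779) = 0.4926.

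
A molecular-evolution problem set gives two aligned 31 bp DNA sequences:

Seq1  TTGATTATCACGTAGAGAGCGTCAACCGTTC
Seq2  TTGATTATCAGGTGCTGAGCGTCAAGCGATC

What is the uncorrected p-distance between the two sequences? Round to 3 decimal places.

The sequences differ at positions 11 (C/G), 14 (A/G), 15 (G/C), 16 (A/T), 26 (C/G), 29 (T/A).
There are 6 differences over 31 sites, so p = 6/31 = 0.194.

0.194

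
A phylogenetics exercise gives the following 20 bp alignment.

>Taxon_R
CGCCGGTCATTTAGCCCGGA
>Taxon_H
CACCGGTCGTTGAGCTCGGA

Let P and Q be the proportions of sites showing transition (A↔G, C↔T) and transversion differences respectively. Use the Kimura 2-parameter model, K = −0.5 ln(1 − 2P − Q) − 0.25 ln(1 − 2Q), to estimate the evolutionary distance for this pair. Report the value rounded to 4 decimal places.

The sequences differ at positions 2 (G/A, transition), 9 (A/G, transition), 12 (T/G, transversion), 16 (C/T, transition).
Of the 4 differences, 3 transitions and 1 transversion over 20 sites: P = 3/20 = 0.150000, Q = 1/20 = 0.050000.
d = −0.5·ln(0.650000) − 0.25·ln(0.900000) = −0.5·(-0.430783) − 0.25·(-0.105361) = 0.2417.

0.2417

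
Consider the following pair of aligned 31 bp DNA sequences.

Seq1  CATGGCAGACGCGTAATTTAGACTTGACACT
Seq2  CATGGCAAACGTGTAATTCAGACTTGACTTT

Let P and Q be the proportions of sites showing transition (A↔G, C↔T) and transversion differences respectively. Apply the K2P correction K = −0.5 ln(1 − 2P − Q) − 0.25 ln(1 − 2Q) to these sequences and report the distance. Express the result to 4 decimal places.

0.1881

Mismatches occur at site 8 (G/A, transition), site 12 (C/T, transition), site 19 (T/C, transition), site 29 (A/T, transversion), site 30 (C/T, transition).
Of the 5 differences, 4 transitions and 1 transversion over 31 sites: P = 4/31 = 0.129032, Q = 1/31 = 0.032258.
d = −0.5·ln(0.709678) − 0.25·ln(0.935484) = −0.5·(-0.342944) − 0.25·(-0.066691) = 0.1881.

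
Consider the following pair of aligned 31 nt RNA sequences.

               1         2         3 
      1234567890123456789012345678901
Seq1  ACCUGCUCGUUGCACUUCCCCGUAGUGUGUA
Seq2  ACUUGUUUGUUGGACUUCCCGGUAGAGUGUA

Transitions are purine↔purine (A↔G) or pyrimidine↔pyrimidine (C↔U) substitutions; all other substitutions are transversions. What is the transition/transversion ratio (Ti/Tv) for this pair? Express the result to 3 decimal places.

1.000

Differing sites — 3:C/U (Ti); 6:C/U (Ti); 8:C/U (Ti); 13:C/G (Tv); 21:C/G (Tv); 26:U/A (Tv).
Of the 6 differences, 3 transitions and 3 transversions, so Ti/Tv = 3/3 = 1.000.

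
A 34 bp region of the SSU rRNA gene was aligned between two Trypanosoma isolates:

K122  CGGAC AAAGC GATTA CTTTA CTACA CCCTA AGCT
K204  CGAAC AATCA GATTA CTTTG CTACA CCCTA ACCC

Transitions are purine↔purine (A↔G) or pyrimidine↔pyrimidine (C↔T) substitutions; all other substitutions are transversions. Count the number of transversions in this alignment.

Mismatches occur at site 3 (G→A, transition), site 8 (A→T, transversion), site 9 (G→C, transversion), site 10 (C→A, transversion), site 20 (A→G, transition), site 32 (G→C, transversion), site 34 (T→C, transition).
Of the 7 differences, 3 transitions and 4 transversions, so the answer is 4.

4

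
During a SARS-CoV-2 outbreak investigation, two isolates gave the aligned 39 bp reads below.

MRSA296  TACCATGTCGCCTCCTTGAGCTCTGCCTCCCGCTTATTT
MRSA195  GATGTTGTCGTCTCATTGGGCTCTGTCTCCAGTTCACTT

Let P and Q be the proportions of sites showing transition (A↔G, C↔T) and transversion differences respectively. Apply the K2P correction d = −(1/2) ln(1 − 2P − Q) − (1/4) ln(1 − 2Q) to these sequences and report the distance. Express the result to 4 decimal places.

0.4080

Mismatches occur at site 1 (T→G, transversion), site 3 (C→T, transition), site 4 (C→G, transversion), site 5 (A→T, transversion), site 11 (C→T, transition), site 15 (C→A, transversion), site 19 (A→G, transition), site 26 (C→T, transition), site 31 (C→A, transversion), site 33 (C→T, transition), site 35 (T→C, transition), site 37 (T→C, transition).
Of the 12 differences, 7 transitions and 5 transversions over 39 sites: P = 7/39 = 0.179487, Q = 5/39 = 0.128205.
d = −0.5·ln(0.512821) − 0.25·ln(0.743590) = −0.5·(-0.667828) − 0.25·(-0.296265) = 0.4080.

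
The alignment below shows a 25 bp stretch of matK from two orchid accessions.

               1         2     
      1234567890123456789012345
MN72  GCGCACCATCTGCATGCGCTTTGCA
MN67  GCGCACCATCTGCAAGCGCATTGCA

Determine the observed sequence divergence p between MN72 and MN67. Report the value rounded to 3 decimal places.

0.080

Differing sites — 15:T/A; 20:T/A.
There are 2 differences over 25 sites, so p = 2/25 = 0.080.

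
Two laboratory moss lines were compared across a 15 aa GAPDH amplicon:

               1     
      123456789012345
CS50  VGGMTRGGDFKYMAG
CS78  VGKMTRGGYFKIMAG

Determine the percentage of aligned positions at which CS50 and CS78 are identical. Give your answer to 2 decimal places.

80.00%

The sequences differ at positions 3 (G/K), 9 (D/Y), 12 (Y/I).
12 of the 15 sites match, so the percent identity is 12/15 × 100 = 80.00%.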